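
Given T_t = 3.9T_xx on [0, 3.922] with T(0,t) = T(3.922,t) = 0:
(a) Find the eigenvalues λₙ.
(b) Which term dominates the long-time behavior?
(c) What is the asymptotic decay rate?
Eigenvalues: λₙ = 3.9n²π²/3.922².
First three modes:
  n=1: λ₁ = 3.9π²/3.922² ≈ 2.502
  n=2: λ₂ = 15.6π²/3.922² ≈ 10.009 (4× faster decay)
  n=3: λ₃ = 35.1π²/3.922² ≈ 22.521 (9× faster decay)
As t → ∞, higher modes decay exponentially faster. The n=1 mode dominates: T ~ c₁ sin(πx/3.922) e^{-λ₁t}.
Decay rate: λ₁ = 3.9π²/3.922² ≈ 2.502.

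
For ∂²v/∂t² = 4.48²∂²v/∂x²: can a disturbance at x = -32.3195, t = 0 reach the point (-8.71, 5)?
No. The domain of dependence is [-31.11, 13.69], and -32.3195 is outside this interval.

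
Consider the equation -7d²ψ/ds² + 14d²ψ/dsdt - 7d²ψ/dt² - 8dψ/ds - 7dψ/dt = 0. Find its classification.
Parabolic. (A = -7, B = 14, C = -7 gives B² - 4AC = 0.)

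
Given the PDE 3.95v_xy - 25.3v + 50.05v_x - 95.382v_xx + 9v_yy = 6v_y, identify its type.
Rewriting in standard form: -95.382v_xx + 3.95v_xy + 9v_yy + 50.05v_x - 6v_y - 25.3v = 0. The second-order coefficients are A = -95.382, B = 3.95, C = 9. Since B² - 4AC = 3449.3545 > 0, this is a hyperbolic PDE.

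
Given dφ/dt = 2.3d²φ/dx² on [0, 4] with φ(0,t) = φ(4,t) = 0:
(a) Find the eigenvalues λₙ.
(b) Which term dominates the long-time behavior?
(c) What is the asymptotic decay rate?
Eigenvalues: λₙ = 2.3n²π²/4².
First three modes:
  n=1: λ₁ = 2.3π²/4² ≈ 1.419
  n=2: λ₂ = 9.2π²/4² ≈ 5.675 (4× faster decay)
  n=3: λ₃ = 20.7π²/4² ≈ 12.769 (9× faster decay)
As t → ∞, higher modes decay exponentially faster. The n=1 mode dominates: φ ~ c₁ sin(πx/4) e^{-λ₁t}.
Decay rate: λ₁ = 2.3π²/4² ≈ 1.419.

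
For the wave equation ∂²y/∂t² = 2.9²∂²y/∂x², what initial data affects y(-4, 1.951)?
Domain of dependence: [-9.6579, 1.6579]. Signals travel at speed 2.9, so data within |x - -4| ≤ 2.9·1.951 = 5.6579 can reach the point.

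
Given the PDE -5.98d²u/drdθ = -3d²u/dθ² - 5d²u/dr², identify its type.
Rewriting in standard form: 5d²u/dr² - 5.98d²u/drdθ + 3d²u/dθ² = 0. The second-order coefficients are A = 5, B = -5.98, C = 3. Since B² - 4AC = -24.2396 < 0, this is an elliptic PDE.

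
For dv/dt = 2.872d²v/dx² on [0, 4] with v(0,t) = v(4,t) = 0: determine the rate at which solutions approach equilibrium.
Eigenvalues: λₙ = 2.872n²π²/4².
First three modes:
  n=1: λ₁ = 2.872π²/4² ≈ 1.772
  n=2: λ₂ = 11.488π²/4² ≈ 7.086 (4× faster decay)
  n=3: λ₃ = 25.848π²/4² ≈ 15.944 (9× faster decay)
As t → ∞, higher modes decay exponentially faster. The n=1 mode dominates: v ~ c₁ sin(πx/4) e^{-λ₁t}.
Decay rate: λ₁ = 2.872π²/4² ≈ 1.772.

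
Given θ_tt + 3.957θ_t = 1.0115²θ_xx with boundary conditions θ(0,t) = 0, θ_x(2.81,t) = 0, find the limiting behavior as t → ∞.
θ → 0. Damping (γ=3.957) dissipates energy; oscillations decay exponentially.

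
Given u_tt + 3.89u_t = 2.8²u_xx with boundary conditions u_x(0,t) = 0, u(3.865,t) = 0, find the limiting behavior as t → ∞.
u → 0. Damping (γ=3.89) dissipates energy; oscillations decay exponentially.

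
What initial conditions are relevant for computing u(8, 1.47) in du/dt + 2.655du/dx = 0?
A single point: x = 4.09715. The characteristic through (8, 1.47) is x - 2.655t = const, so x = 8 - 2.655·1.47 = 4.09715.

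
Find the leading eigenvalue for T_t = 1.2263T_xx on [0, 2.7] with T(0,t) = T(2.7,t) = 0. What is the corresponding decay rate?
Eigenvalues: λₙ = 1.2263n²π²/2.7².
First three modes:
  n=1: λ₁ = 1.2263π²/2.7² ≈ 1.66
  n=2: λ₂ = 4.9052π²/2.7² ≈ 6.641 (4× faster decay)
  n=3: λ₃ = 11.0367π²/2.7² ≈ 14.942 (9× faster decay)
As t → ∞, higher modes decay exponentially faster. The n=1 mode dominates: T ~ c₁ sin(πx/2.7) e^{-λ₁t}.
Decay rate: λ₁ = 1.2263π²/2.7² ≈ 1.66.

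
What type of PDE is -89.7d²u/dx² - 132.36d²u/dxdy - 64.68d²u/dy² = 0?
With A = -89.7, B = -132.36, C = -64.68, the discriminant is -5688.0144. This is an elliptic PDE.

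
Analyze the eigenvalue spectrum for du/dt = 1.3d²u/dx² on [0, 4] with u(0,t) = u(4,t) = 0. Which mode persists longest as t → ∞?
Eigenvalues: λₙ = 1.3n²π²/4².
First three modes:
  n=1: λ₁ = 1.3π²/4² ≈ 0.802
  n=2: λ₂ = 5.2π²/4² ≈ 3.208 (4× faster decay)
  n=3: λ₃ = 11.7π²/4² ≈ 7.217 (9× faster decay)
As t → ∞, higher modes decay exponentially faster. The n=1 mode dominates: u ~ c₁ sin(πx/4) e^{-λ₁t}.
Decay rate: λ₁ = 1.3π²/4² ≈ 0.802.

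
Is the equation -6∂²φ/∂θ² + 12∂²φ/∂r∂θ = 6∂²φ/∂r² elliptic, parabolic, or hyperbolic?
Rewriting in standard form: -6∂²φ/∂r² + 12∂²φ/∂r∂θ - 6∂²φ/∂θ² = 0. Computing B² - 4AC with A = -6, B = 12, C = -6: discriminant = 0 (zero). Answer: parabolic.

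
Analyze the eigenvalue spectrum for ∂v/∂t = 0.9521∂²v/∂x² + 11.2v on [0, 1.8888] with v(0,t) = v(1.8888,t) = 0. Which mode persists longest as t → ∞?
Eigenvalues: λₙ = 0.9521n²π²/1.8888² - 11.2.
First three modes:
  n=1: λ₁ = 0.9521π²/1.8888² - 11.2 ≈ -8.566
  n=2: λ₂ = 3.8084π²/1.8888² - 11.2 ≈ -0.664
  n=3: λ₃ = 8.5689π²/1.8888² - 11.2 ≈ 12.506
Since 0.9521π²/1.8888² ≈ 2.634 < 11.2, λ₁ < 0.
The n=1 mode grows fastest (−λₙ is largest for n=1) → dominates.
Asymptotic: v ~ c₁ sin(πx/1.8888) e^{8.566t} (exponential growth at rate −λ₁ ≈ 8.566).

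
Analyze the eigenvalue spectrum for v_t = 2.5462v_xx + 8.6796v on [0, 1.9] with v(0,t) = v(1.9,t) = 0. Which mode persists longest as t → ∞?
Eigenvalues: λₙ = 2.5462n²π²/1.9² - 8.6796.
First three modes:
  n=1: λ₁ = 2.5462π²/1.9² - 8.6796 ≈ -1.718
  n=2: λ₂ = 10.1848π²/1.9² - 8.6796 ≈ 19.165
  n=3: λ₃ = 22.9158π²/1.9² - 8.6796 ≈ 53.971
Since 2.5462π²/1.9² ≈ 6.961 < 8.6796, λ₁ < 0.
The n=1 mode grows fastest (−λₙ is largest for n=1) → dominates.
Asymptotic: v ~ c₁ sin(πx/1.9) e^{1.718t} (exponential growth at rate −λ₁ ≈ 1.718).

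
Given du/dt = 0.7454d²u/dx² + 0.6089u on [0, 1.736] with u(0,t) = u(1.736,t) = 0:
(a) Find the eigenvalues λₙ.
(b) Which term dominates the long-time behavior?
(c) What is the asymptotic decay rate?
Eigenvalues: λₙ = 0.7454n²π²/1.736² - 0.6089.
First three modes:
  n=1: λ₁ = 0.7454π²/1.736² - 0.6089 ≈ 1.832
  n=2: λ₂ = 2.9816π²/1.736² - 0.6089 ≈ 9.156
  n=3: λ₃ = 6.7086π²/1.736² - 0.6089 ≈ 21.361
Since 0.7454π²/1.736² ≈ 2.441 > 0.6089, all λₙ > 0.
The n=1 mode decays slowest → dominates as t → ∞.
Asymptotic: u ~ c₁ sin(πx/1.736) e^{-λ₁t} with decay rate λ₁ ≈ 1.832.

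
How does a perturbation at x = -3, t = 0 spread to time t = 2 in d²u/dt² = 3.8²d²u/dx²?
Domain of influence: [-10.6, 4.6]. Data at x = -3 spreads outward at speed 3.8.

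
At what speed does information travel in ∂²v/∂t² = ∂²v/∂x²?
Speed = 1. Information travels along characteristics x = x₀ ± 1t.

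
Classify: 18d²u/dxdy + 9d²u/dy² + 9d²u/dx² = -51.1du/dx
Rewriting in standard form: 9d²u/dx² + 18d²u/dxdy + 9d²u/dy² + 51.1du/dx = 0. Parabolic (discriminant = 0).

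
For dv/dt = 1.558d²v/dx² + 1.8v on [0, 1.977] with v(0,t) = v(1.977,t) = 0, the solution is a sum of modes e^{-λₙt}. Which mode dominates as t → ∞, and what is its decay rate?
Eigenvalues: λₙ = 1.558n²π²/1.977² - 1.8.
First three modes:
  n=1: λ₁ = 1.558π²/1.977² - 1.8 ≈ 2.134
  n=2: λ₂ = 6.232π²/1.977² - 1.8 ≈ 13.937
  n=3: λ₃ = 14.022π²/1.977² - 1.8 ≈ 33.608
Since 1.558π²/1.977² ≈ 3.934 > 1.8, all λₙ > 0.
The n=1 mode decays slowest → dominates as t → ∞.
Asymptotic: v ~ c₁ sin(πx/1.977) e^{-λ₁t} with decay rate λ₁ ≈ 2.134.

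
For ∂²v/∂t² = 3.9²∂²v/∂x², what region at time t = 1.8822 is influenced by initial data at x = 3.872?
Domain of influence: [-3.46858, 11.21258]. Data at x = 3.872 spreads outward at speed 3.9.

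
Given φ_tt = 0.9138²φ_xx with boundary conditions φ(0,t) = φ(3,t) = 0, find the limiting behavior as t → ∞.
φ oscillates (no decay). Energy is conserved; the solution oscillates indefinitely as standing waves.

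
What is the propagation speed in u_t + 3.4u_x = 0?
Speed = 3.4. Information travels along x - 3.4t = const (rightward).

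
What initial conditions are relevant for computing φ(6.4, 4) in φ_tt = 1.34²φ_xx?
Domain of dependence: [1.04, 11.76]. Signals travel at speed 1.34, so data within |x - 6.4| ≤ 1.34·4 = 5.36 can reach the point.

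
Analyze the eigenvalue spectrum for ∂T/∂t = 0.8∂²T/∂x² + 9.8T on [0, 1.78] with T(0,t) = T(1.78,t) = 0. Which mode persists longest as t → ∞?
Eigenvalues: λₙ = 0.8n²π²/1.78² - 9.8.
First three modes:
  n=1: λ₁ = 0.8π²/1.78² - 9.8 ≈ -7.308
  n=2: λ₂ = 3.2π²/1.78² - 9.8 ≈ 0.168
  n=3: λ₃ = 7.2π²/1.78² - 9.8 ≈ 12.628
Since 0.8π²/1.78² ≈ 2.492 < 9.8, λ₁ < 0.
The n=1 mode grows fastest (−λₙ is largest for n=1) → dominates.
Asymptotic: T ~ c₁ sin(πx/1.78) e^{7.308t} (exponential growth at rate −λ₁ ≈ 7.308).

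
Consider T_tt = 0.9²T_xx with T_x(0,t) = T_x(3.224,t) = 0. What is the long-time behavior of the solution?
As t → ∞, T oscillates about a mean that drifts linearly in t (generically unbounded; no decay). There is no damping, so the nonconstant modes persist as standing waves (energy conserved, no decay). But with Neumann conditions at both ends the constant mode has eigenvalue 0: the spatial mean M(t) of T satisfies M'' = 0, so M(t) = M(0) + M'(0)·t. Unless the initial velocity has zero mean (∫T_t(x,0)dx = 0), the solution grows linearly in t (unbounded, though not exponentially); if it does have zero mean, the solution stays bounded and simply oscillates.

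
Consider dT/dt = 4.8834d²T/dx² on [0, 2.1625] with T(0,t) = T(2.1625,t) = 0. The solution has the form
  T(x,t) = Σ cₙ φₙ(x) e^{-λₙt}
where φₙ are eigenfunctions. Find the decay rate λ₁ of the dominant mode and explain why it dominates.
Eigenvalues: λₙ = 4.8834n²π²/2.1625².
First three modes:
  n=1: λ₁ = 4.8834π²/2.1625² ≈ 10.306
  n=2: λ₂ = 19.5336π²/2.1625² ≈ 41.226 (4× faster decay)
  n=3: λ₃ = 43.9506π²/2.1625² ≈ 92.758 (9× faster decay)
As t → ∞, higher modes decay exponentially faster. The n=1 mode dominates: T ~ c₁ sin(πx/2.1625) e^{-λ₁t}.
Decay rate: λ₁ = 4.8834π²/2.1625² ≈ 10.306.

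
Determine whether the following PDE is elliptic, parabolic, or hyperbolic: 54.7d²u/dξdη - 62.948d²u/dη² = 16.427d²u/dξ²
Rewriting in standard form: -16.427d²u/dξ² + 54.7d²u/dξdη - 62.948d²u/dη² = 0. Coefficients: A = -16.427, B = 54.7, C = -62.948. B² - 4AC = -1144.097184, which is negative, so the equation is elliptic.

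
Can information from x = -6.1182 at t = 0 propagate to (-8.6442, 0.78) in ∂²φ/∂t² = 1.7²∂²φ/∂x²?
No. The domain of dependence is [-9.9702, -7.3182], and -6.1182 is outside this interval.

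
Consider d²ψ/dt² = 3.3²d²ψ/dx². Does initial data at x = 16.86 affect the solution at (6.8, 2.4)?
No. The domain of dependence is [-1.12, 14.72], and 16.86 is outside this interval.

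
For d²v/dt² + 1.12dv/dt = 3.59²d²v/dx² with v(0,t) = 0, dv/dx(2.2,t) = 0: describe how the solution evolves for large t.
v → 0. Damping (γ=1.12) dissipates energy; oscillations decay exponentially.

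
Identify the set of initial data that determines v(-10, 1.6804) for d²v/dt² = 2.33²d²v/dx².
Domain of dependence: [-13.915332, -6.084668]. Signals travel at speed 2.33, so data within |x - -10| ≤ 2.33·1.6804 = 3.915332 can reach the point.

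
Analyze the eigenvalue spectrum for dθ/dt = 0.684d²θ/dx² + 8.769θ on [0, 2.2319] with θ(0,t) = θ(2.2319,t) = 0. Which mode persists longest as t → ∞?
Eigenvalues: λₙ = 0.684n²π²/2.2319² - 8.769.
First three modes:
  n=1: λ₁ = 0.684π²/2.2319² - 8.769 ≈ -7.414
  n=2: λ₂ = 2.736π²/2.2319² - 8.769 ≈ -3.348
  n=3: λ₃ = 6.156π²/2.2319² - 8.769 ≈ 3.428
Since 0.684π²/2.2319² ≈ 1.355 < 8.769, λ₁ < 0.
The n=1 mode grows fastest (−λₙ is largest for n=1) → dominates.
Asymptotic: θ ~ c₁ sin(πx/2.2319) e^{7.414t} (exponential growth at rate −λ₁ ≈ 7.414).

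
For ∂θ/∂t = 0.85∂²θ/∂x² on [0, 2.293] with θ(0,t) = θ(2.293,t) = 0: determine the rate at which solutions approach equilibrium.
Eigenvalues: λₙ = 0.85n²π²/2.293².
First three modes:
  n=1: λ₁ = 0.85π²/2.293² ≈ 1.596
  n=2: λ₂ = 3.4π²/2.293² ≈ 6.382 (4× faster decay)
  n=3: λ₃ = 7.65π²/2.293² ≈ 14.36 (9× faster decay)
As t → ∞, higher modes decay exponentially faster. The n=1 mode dominates: θ ~ c₁ sin(πx/2.293) e^{-λ₁t}.
Decay rate: λ₁ = 0.85π²/2.293² ≈ 1.596.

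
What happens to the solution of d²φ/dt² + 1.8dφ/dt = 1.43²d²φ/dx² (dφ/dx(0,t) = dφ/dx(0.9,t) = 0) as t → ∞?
φ → constant (steady state). Damping (γ=1.8) dissipates the nonconstant modes; with Neumann BCs the spatial average obeys M''+γM'=0 and tends to a finite limit.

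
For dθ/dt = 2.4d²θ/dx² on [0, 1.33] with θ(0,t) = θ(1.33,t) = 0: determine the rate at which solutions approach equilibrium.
Eigenvalues: λₙ = 2.4n²π²/1.33².
First three modes:
  n=1: λ₁ = 2.4π²/1.33² ≈ 13.391
  n=2: λ₂ = 9.6π²/1.33² ≈ 53.563 (4× faster decay)
  n=3: λ₃ = 21.6π²/1.33² ≈ 120.518 (9× faster decay)
As t → ∞, higher modes decay exponentially faster. The n=1 mode dominates: θ ~ c₁ sin(πx/1.33) e^{-λ₁t}.
Decay rate: λ₁ = 2.4π²/1.33² ≈ 13.391.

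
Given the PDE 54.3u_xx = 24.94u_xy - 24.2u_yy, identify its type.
Rewriting in standard form: 54.3u_xx - 24.94u_xy + 24.2u_yy = 0. The second-order coefficients are A = 54.3, B = -24.94, C = 24.2. Since B² - 4AC = -4634.2364 < 0, this is an elliptic PDE.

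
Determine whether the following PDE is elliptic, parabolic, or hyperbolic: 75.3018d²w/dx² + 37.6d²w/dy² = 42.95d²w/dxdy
Rewriting in standard form: 75.3018d²w/dx² - 42.95d²w/dxdy + 37.6d²w/dy² = 0. Coefficients: A = 75.3018, B = -42.95, C = 37.6. B² - 4AC = -9480.68822, which is negative, so the equation is elliptic.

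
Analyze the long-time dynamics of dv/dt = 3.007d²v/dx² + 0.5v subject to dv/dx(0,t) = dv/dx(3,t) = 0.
Long-time behavior: v grows unboundedly. With Neumann BCs the constant mode has diffusion eigenvalue 0, so any r > 0 makes it grow like e^(0.5t); solution grows exponentially.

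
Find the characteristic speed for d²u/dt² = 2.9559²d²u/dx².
Speed = 2.9559. Information travels along characteristics x = x₀ ± 2.9559t.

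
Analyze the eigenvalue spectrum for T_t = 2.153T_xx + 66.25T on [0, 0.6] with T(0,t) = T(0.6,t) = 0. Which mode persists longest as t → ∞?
Eigenvalues: λₙ = 2.153n²π²/0.6² - 66.25.
First three modes:
  n=1: λ₁ = 2.153π²/0.6² - 66.25 ≈ -7.224
  n=2: λ₂ = 8.612π²/0.6² - 66.25 ≈ 169.853
  n=3: λ₃ = 19.377π²/0.6² - 66.25 ≈ 464.981
Since 2.153π²/0.6² ≈ 59.026 < 66.25, λ₁ < 0.
The n=1 mode grows fastest (−λₙ is largest for n=1) → dominates.
Asymptotic: T ~ c₁ sin(πx/0.6) e^{7.224t} (exponential growth at rate −λ₁ ≈ 7.224).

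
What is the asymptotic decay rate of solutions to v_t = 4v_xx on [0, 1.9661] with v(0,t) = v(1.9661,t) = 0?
Eigenvalues: λₙ = 4n²π²/1.9661².
First three modes:
  n=1: λ₁ = 4π²/1.9661² ≈ 10.213
  n=2: λ₂ = 16π²/1.9661² ≈ 40.852 (4× faster decay)
  n=3: λ₃ = 36π²/1.9661² ≈ 91.916 (9× faster decay)
As t → ∞, higher modes decay exponentially faster. The n=1 mode dominates: v ~ c₁ sin(πx/1.9661) e^{-λ₁t}.
Decay rate: λ₁ = 4π²/1.9661² ≈ 10.213.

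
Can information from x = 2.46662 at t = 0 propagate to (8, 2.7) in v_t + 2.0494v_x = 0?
Yes. The characteristic through (8, 2.7) passes through x = 2.46662.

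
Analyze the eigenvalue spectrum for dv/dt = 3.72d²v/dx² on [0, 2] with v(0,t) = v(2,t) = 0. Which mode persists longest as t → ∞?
Eigenvalues: λₙ = 3.72n²π²/2².
First three modes:
  n=1: λ₁ = 3.72π²/2² ≈ 9.179
  n=2: λ₂ = 14.88π²/2² ≈ 36.715 (4× faster decay)
  n=3: λ₃ = 33.48π²/2² ≈ 82.609 (9× faster decay)
As t → ∞, higher modes decay exponentially faster. The n=1 mode dominates: v ~ c₁ sin(πx/2) e^{-λ₁t}.
Decay rate: λ₁ = 3.72π²/2² ≈ 9.179.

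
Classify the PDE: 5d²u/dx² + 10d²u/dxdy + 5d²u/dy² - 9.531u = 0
A = 5, B = 10, C = 5. Discriminant B² - 4AC = 0. Since 0 = 0, parabolic.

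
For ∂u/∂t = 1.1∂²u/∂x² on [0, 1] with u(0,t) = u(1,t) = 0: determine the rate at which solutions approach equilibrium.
Eigenvalues: λₙ = 1.1n²π².
First three modes:
  n=1: λ₁ = 1.1π² ≈ 10.857
  n=2: λ₂ = 4.4π² ≈ 43.426 (4× faster decay)
  n=3: λ₃ = 9.9π² ≈ 97.709 (9× faster decay)
As t → ∞, higher modes decay exponentially faster. The n=1 mode dominates: u ~ c₁ sin(πx) e^{-λ₁t}.
Decay rate: λ₁ = 1.1π² ≈ 10.857.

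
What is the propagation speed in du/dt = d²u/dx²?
Infinite. The heat equation is parabolic, not hyperbolic, so disturbances propagate instantly.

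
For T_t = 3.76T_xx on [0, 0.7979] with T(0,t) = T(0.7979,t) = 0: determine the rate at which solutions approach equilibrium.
Eigenvalues: λₙ = 3.76n²π²/0.7979².
First three modes:
  n=1: λ₁ = 3.76π²/0.7979² ≈ 58.29
  n=2: λ₂ = 15.04π²/0.7979² ≈ 233.158 (4× faster decay)
  n=3: λ₃ = 33.84π²/0.7979² ≈ 524.606 (9× faster decay)
As t → ∞, higher modes decay exponentially faster. The n=1 mode dominates: T ~ c₁ sin(πx/0.7979) e^{-λ₁t}.
Decay rate: λ₁ = 3.76π²/0.7979² ≈ 58.29.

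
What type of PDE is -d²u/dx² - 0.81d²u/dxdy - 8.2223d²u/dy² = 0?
With A = -1, B = -0.81, C = -8.2223, the discriminant is -32.2331. This is an elliptic PDE.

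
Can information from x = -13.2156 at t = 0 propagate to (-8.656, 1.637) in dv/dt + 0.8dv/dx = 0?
No. Only data at x = -9.9656 affects (-8.656, 1.637). Advection has one-way propagation along characteristics.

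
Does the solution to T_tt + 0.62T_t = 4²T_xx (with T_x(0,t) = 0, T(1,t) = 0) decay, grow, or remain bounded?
T → 0. Damping (γ=0.62) dissipates energy; oscillations decay exponentially.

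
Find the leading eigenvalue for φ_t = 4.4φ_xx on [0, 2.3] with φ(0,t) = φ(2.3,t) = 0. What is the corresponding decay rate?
Eigenvalues: λₙ = 4.4n²π²/2.3².
First three modes:
  n=1: λ₁ = 4.4π²/2.3² ≈ 8.209
  n=2: λ₂ = 17.6π²/2.3² ≈ 32.836 (4× faster decay)
  n=3: λ₃ = 39.6π²/2.3² ≈ 73.882 (9× faster decay)
As t → ∞, higher modes decay exponentially faster. The n=1 mode dominates: φ ~ c₁ sin(πx/2.3) e^{-λ₁t}.
Decay rate: λ₁ = 4.4π²/2.3² ≈ 8.209.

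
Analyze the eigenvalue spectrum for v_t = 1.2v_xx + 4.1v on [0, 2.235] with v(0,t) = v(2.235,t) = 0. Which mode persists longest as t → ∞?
Eigenvalues: λₙ = 1.2n²π²/2.235² - 4.1.
First three modes:
  n=1: λ₁ = 1.2π²/2.235² - 4.1 ≈ -1.729
  n=2: λ₂ = 4.8π²/2.235² - 4.1 ≈ 5.384
  n=3: λ₃ = 10.8π²/2.235² - 4.1 ≈ 17.239
Since 1.2π²/2.235² ≈ 2.371 < 4.1, λ₁ < 0.
The n=1 mode grows fastest (−λₙ is largest for n=1) → dominates.
Asymptotic: v ~ c₁ sin(πx/2.235) e^{1.729t} (exponential growth at rate −λ₁ ≈ 1.729).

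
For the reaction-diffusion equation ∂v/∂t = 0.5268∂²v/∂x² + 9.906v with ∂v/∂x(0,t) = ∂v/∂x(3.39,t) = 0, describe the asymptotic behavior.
v grows unboundedly. With Neumann BCs the constant mode has diffusion eigenvalue 0, so any r > 0 makes it grow like e^(9.906t); solution grows exponentially.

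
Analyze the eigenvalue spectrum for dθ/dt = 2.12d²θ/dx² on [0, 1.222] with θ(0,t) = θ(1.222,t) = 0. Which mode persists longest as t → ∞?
Eigenvalues: λₙ = 2.12n²π²/1.222².
First three modes:
  n=1: λ₁ = 2.12π²/1.222² ≈ 14.012
  n=2: λ₂ = 8.48π²/1.222² ≈ 56.047 (4× faster decay)
  n=3: λ₃ = 19.08π²/1.222² ≈ 126.106 (9× faster decay)
As t → ∞, higher modes decay exponentially faster. The n=1 mode dominates: θ ~ c₁ sin(πx/1.222) e^{-λ₁t}.
Decay rate: λ₁ = 2.12π²/1.222² ≈ 14.012.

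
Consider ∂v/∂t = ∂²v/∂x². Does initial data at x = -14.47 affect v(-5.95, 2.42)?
Yes, for any finite x. The heat equation has infinite propagation speed, so all initial data affects all points at any t > 0.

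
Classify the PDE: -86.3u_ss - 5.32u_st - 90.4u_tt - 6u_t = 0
A = -86.3, B = -5.32, C = -90.4. Discriminant B² - 4AC = -31177.7776. Since -31177.7776 < 0, elliptic.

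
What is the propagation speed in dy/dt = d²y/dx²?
Infinite. The heat equation is parabolic, not hyperbolic, so disturbances propagate instantly.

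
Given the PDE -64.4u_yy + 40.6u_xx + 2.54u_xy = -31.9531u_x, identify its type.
Rewriting in standard form: 40.6u_xx + 2.54u_xy - 64.4u_yy + 31.9531u_x = 0. The second-order coefficients are A = 40.6, B = 2.54, C = -64.4. Since B² - 4AC = 10465.0116 > 0, this is a hyperbolic PDE.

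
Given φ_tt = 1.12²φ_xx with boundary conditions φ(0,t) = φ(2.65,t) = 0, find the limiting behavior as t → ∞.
φ oscillates (no decay). Energy is conserved; the solution oscillates indefinitely as standing waves.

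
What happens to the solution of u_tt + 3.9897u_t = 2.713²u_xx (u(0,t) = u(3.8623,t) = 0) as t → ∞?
u → 0. Damping (γ=3.9897) dissipates energy; oscillations decay exponentially.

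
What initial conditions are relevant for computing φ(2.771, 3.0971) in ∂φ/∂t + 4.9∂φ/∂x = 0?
A single point: x = -12.40479. The characteristic through (2.771, 3.0971) is x - 4.9t = const, so x = 2.771 - 4.9·3.0971 = -12.40479.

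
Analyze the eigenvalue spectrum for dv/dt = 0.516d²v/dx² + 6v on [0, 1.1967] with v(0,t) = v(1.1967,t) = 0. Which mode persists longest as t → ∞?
Eigenvalues: λₙ = 0.516n²π²/1.1967² - 6.
First three modes:
  n=1: λ₁ = 0.516π²/1.1967² - 6 ≈ -2.444
  n=2: λ₂ = 2.064π²/1.1967² - 6 ≈ 8.225
  n=3: λ₃ = 4.644π²/1.1967² - 6 ≈ 26.005
Since 0.516π²/1.1967² ≈ 3.556 < 6, λ₁ < 0.
The n=1 mode grows fastest (−λₙ is largest for n=1) → dominates.
Asymptotic: v ~ c₁ sin(πx/1.1967) e^{2.444t} (exponential growth at rate −λ₁ ≈ 2.444).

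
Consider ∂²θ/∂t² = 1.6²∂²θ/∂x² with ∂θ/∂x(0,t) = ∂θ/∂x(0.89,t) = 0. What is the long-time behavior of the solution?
As t → ∞, θ oscillates about a mean that drifts linearly in t (generically unbounded; no decay). There is no damping, so the nonconstant modes persist as standing waves (energy conserved, no decay). But with Neumann conditions at both ends the constant mode has eigenvalue 0: the spatial mean M(t) of θ satisfies M'' = 0, so M(t) = M(0) + M'(0)·t. Unless the initial velocity has zero mean (∫θ_t(x,0)dx = 0), the solution grows linearly in t (unbounded, though not exponentially); if it does have zero mean, the solution stays bounded and simply oscillates.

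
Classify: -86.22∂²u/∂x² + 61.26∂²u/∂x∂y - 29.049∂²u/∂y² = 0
Elliptic (discriminant = -6265.63152).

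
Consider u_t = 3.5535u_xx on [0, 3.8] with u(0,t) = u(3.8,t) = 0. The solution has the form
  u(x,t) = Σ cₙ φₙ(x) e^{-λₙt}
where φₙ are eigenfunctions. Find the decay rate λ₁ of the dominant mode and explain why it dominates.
Eigenvalues: λₙ = 3.5535n²π²/3.8².
First three modes:
  n=1: λ₁ = 3.5535π²/3.8² ≈ 2.429
  n=2: λ₂ = 14.214π²/3.8² ≈ 9.715 (4× faster decay)
  n=3: λ₃ = 31.9815π²/3.8² ≈ 21.859 (9× faster decay)
As t → ∞, higher modes decay exponentially faster. The n=1 mode dominates: u ~ c₁ sin(πx/3.8) e^{-λ₁t}.
Decay rate: λ₁ = 3.5535π²/3.8² ≈ 2.429.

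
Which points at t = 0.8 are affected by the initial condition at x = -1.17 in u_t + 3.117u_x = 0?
At x = 1.3236. The characteristic carries data from (-1.17, 0) to (1.3236, 0.8).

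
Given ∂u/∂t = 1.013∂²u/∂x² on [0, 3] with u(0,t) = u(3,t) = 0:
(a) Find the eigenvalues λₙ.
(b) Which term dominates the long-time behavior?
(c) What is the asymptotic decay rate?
Eigenvalues: λₙ = 1.013n²π²/3².
First three modes:
  n=1: λ₁ = 1.013π²/3² ≈ 1.111
  n=2: λ₂ = 4.052π²/3² ≈ 4.444 (4× faster decay)
  n=3: λ₃ = 9.117π²/3² ≈ 9.998 (9× faster decay)
As t → ∞, higher modes decay exponentially faster. The n=1 mode dominates: u ~ c₁ sin(πx/3) e^{-λ₁t}.
Decay rate: λ₁ = 1.013π²/3² ≈ 1.111.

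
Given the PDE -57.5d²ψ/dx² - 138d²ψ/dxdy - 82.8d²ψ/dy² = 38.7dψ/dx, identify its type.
Rewriting in standard form: -57.5d²ψ/dx² - 138d²ψ/dxdy - 82.8d²ψ/dy² - 38.7dψ/dx = 0. The second-order coefficients are A = -57.5, B = -138, C = -82.8. Since B² - 4AC = 0 = 0, this is a parabolic PDE.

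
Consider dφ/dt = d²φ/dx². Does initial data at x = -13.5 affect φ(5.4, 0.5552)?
Yes, for any finite x. The heat equation has infinite propagation speed, so all initial data affects all points at any t > 0.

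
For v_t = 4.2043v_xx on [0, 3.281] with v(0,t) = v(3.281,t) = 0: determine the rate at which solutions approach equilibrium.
Eigenvalues: λₙ = 4.2043n²π²/3.281².
First three modes:
  n=1: λ₁ = 4.2043π²/3.281² ≈ 3.855
  n=2: λ₂ = 16.8172π²/3.281² ≈ 15.418 (4× faster decay)
  n=3: λ₃ = 37.8387π²/3.281² ≈ 34.692 (9× faster decay)
As t → ∞, higher modes decay exponentially faster. The n=1 mode dominates: v ~ c₁ sin(πx/3.281) e^{-λ₁t}.
Decay rate: λ₁ = 4.2043π²/3.281² ≈ 3.855.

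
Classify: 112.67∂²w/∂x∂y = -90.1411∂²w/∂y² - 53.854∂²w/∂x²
Rewriting in standard form: 53.854∂²w/∂x² + 112.67∂²w/∂x∂y + 90.1411∂²w/∂y² = 0. Elliptic (discriminant = -6723.3062976).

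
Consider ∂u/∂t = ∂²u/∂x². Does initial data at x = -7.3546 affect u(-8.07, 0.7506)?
Yes, for any finite x. The heat equation has infinite propagation speed, so all initial data affects all points at any t > 0.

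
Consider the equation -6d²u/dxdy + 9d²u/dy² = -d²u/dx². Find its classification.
Rewriting in standard form: d²u/dx² - 6d²u/dxdy + 9d²u/dy² = 0. Parabolic. (A = 1, B = -6, C = 9 gives B² - 4AC = 0.)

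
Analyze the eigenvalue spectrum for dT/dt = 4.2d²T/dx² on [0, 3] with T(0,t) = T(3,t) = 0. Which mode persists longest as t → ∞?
Eigenvalues: λₙ = 4.2n²π²/3².
First three modes:
  n=1: λ₁ = 4.2π²/3² ≈ 4.606
  n=2: λ₂ = 16.8π²/3² ≈ 18.423 (4× faster decay)
  n=3: λ₃ = 37.8π²/3² ≈ 41.452 (9× faster decay)
As t → ∞, higher modes decay exponentially faster. The n=1 mode dominates: T ~ c₁ sin(πx/3) e^{-λ₁t}.
Decay rate: λ₁ = 4.2π²/3² ≈ 4.606.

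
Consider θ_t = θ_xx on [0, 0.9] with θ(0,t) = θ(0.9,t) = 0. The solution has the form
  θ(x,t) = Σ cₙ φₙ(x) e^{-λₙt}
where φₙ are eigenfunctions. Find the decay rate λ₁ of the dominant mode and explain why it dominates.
Eigenvalues: λₙ = n²π²/0.9².
First three modes:
  n=1: λ₁ = π²/0.9² ≈ 12.185
  n=2: λ₂ = 4π²/0.9² ≈ 48.739 (4× faster decay)
  n=3: λ₃ = 9π²/0.9² ≈ 109.662 (9× faster decay)
As t → ∞, higher modes decay exponentially faster. The n=1 mode dominates: θ ~ c₁ sin(πx/0.9) e^{-λ₁t}.
Decay rate: λ₁ = π²/0.9² ≈ 12.185.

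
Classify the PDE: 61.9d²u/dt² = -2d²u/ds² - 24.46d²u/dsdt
Rewriting in standard form: 2d²u/ds² + 24.46d²u/dsdt + 61.9d²u/dt² = 0. A = 2, B = 24.46, C = 61.9. Discriminant B² - 4AC = 103.0916. Since 103.0916 > 0, hyperbolic.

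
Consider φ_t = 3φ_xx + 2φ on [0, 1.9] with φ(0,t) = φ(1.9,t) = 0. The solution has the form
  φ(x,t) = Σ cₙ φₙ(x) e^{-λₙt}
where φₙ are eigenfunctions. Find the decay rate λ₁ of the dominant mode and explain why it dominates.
Eigenvalues: λₙ = 3n²π²/1.9² - 2.
First three modes:
  n=1: λ₁ = 3π²/1.9² - 2 ≈ 6.202
  n=2: λ₂ = 12π²/1.9² - 2 ≈ 30.808
  n=3: λ₃ = 27π²/1.9² - 2 ≈ 71.817
Since 3π²/1.9² ≈ 8.202 > 2, all λₙ > 0.
The n=1 mode decays slowest → dominates as t → ∞.
Asymptotic: φ ~ c₁ sin(πx/1.9) e^{-λ₁t} with decay rate λ₁ ≈ 6.202.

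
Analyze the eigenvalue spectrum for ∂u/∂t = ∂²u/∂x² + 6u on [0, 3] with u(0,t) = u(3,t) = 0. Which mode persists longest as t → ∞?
Eigenvalues: λₙ = n²π²/3² - 6.
First three modes:
  n=1: λ₁ = π²/3² - 6 ≈ -4.903
  n=2: λ₂ = 4π²/3² - 6 ≈ -1.614
  n=3: λ₃ = 9π²/3² - 6 ≈ 3.87
Since π²/3² ≈ 1.097 < 6, λ₁ < 0.
The n=1 mode grows fastest (−λₙ is largest for n=1) → dominates.
Asymptotic: u ~ c₁ sin(πx/3) e^{4.903t} (exponential growth at rate −λ₁ ≈ 4.903).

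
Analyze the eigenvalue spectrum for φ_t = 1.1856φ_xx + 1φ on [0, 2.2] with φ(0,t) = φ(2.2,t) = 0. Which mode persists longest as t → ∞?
Eigenvalues: λₙ = 1.1856n²π²/2.2² - 1.
First three modes:
  n=1: λ₁ = 1.1856π²/2.2² - 1 ≈ 1.418
  n=2: λ₂ = 4.7424π²/2.2² - 1 ≈ 8.671
  n=3: λ₃ = 10.6704π²/2.2² - 1 ≈ 20.759
Since 1.1856π²/2.2² ≈ 2.418 > 1, all λₙ > 0.
The n=1 mode decays slowest → dominates as t → ∞.
Asymptotic: φ ~ c₁ sin(πx/2.2) e^{-λ₁t} with decay rate λ₁ ≈ 1.418.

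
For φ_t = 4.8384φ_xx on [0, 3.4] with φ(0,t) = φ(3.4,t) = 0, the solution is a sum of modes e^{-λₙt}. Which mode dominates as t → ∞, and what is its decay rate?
Eigenvalues: λₙ = 4.8384n²π²/3.4².
First three modes:
  n=1: λ₁ = 4.8384π²/3.4² ≈ 4.131
  n=2: λ₂ = 19.3536π²/3.4² ≈ 16.524 (4× faster decay)
  n=3: λ₃ = 43.5456π²/3.4² ≈ 37.178 (9× faster decay)
As t → ∞, higher modes decay exponentially faster. The n=1 mode dominates: φ ~ c₁ sin(πx/3.4) e^{-λ₁t}.
Decay rate: λ₁ = 4.8384π²/3.4² ≈ 4.131.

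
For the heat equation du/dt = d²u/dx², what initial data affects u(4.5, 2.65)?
The entire real line. The heat equation has infinite propagation speed: any initial disturbance instantly affects all points (though exponentially small far away).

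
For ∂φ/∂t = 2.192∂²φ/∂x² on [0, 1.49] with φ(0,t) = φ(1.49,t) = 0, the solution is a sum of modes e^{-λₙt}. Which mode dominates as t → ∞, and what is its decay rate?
Eigenvalues: λₙ = 2.192n²π²/1.49².
First three modes:
  n=1: λ₁ = 2.192π²/1.49² ≈ 9.745
  n=2: λ₂ = 8.768π²/1.49² ≈ 38.979 (4× faster decay)
  n=3: λ₃ = 19.728π²/1.49² ≈ 87.702 (9× faster decay)
As t → ∞, higher modes decay exponentially faster. The n=1 mode dominates: φ ~ c₁ sin(πx/1.49) e^{-λ₁t}.
Decay rate: λ₁ = 2.192π²/1.49² ≈ 9.745.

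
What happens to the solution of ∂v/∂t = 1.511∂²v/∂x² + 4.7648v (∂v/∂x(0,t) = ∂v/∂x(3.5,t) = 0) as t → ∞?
v grows unboundedly. With Neumann BCs the constant mode has diffusion eigenvalue 0, so any r > 0 makes it grow like e^(4.7648t); solution grows exponentially.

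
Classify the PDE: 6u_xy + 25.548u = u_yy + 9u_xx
Rewriting in standard form: -9u_xx + 6u_xy - u_yy + 25.548u = 0. A = -9, B = 6, C = -1. Discriminant B² - 4AC = 0. Since 0 = 0, parabolic.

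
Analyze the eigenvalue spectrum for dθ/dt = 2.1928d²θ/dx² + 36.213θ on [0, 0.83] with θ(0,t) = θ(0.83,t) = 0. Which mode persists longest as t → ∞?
Eigenvalues: λₙ = 2.1928n²π²/0.83² - 36.213.
First three modes:
  n=1: λ₁ = 2.1928π²/0.83² - 36.213 ≈ -4.798
  n=2: λ₂ = 8.7712π²/0.83² - 36.213 ≈ 89.449
  n=3: λ₃ = 19.7352π²/0.83² - 36.213 ≈ 246.526
Since 2.1928π²/0.83² ≈ 31.415 < 36.213, λ₁ < 0.
The n=1 mode grows fastest (−λₙ is largest for n=1) → dominates.
Asymptotic: θ ~ c₁ sin(πx/0.83) e^{4.798t} (exponential growth at rate −λ₁ ≈ 4.798).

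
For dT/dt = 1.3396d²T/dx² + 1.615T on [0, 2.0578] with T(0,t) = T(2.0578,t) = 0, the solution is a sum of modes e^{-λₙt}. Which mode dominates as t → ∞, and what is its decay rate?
Eigenvalues: λₙ = 1.3396n²π²/2.0578² - 1.615.
First three modes:
  n=1: λ₁ = 1.3396π²/2.0578² - 1.615 ≈ 1.507
  n=2: λ₂ = 5.3584π²/2.0578² - 1.615 ≈ 10.874
  n=3: λ₃ = 12.0564π²/2.0578² - 1.615 ≈ 26.485
Since 1.3396π²/2.0578² ≈ 3.122 > 1.615, all λₙ > 0.
The n=1 mode decays slowest → dominates as t → ∞.
Asymptotic: T ~ c₁ sin(πx/2.0578) e^{-λ₁t} with decay rate λ₁ ≈ 1.507.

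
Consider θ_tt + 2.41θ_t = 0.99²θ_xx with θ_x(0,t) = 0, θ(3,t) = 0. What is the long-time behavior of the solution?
As t → ∞, θ → 0. Damping (γ=2.41) dissipates energy; oscillations decay exponentially.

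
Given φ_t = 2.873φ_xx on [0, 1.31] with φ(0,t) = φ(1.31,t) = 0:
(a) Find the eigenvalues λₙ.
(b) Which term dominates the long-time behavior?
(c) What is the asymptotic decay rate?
Eigenvalues: λₙ = 2.873n²π²/1.31².
First three modes:
  n=1: λ₁ = 2.873π²/1.31² ≈ 16.523
  n=2: λ₂ = 11.492π²/1.31² ≈ 66.093 (4× faster decay)
  n=3: λ₃ = 25.857π²/1.31² ≈ 148.708 (9× faster decay)
As t → ∞, higher modes decay exponentially faster. The n=1 mode dominates: φ ~ c₁ sin(πx/1.31) e^{-λ₁t}.
Decay rate: λ₁ = 2.873π²/1.31² ≈ 16.523.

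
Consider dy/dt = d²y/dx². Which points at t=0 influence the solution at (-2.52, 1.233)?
The entire real line. The heat equation has infinite propagation speed: any initial disturbance instantly affects all points (though exponentially small far away).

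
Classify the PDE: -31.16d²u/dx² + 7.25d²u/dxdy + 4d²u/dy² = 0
A = -31.16, B = 7.25, C = 4. Discriminant B² - 4AC = 551.1225. Since 551.1225 > 0, hyperbolic.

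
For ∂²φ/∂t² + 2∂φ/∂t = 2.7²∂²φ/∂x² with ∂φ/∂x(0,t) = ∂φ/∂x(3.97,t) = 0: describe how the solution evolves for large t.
φ → constant (steady state). Damping (γ=2) dissipates the nonconstant modes; with Neumann BCs the spatial average obeys M''+γM'=0 and tends to a finite limit.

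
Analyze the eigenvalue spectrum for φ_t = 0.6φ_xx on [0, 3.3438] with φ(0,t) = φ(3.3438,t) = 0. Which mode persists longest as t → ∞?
Eigenvalues: λₙ = 0.6n²π²/3.3438².
First three modes:
  n=1: λ₁ = 0.6π²/3.3438² ≈ 0.53
  n=2: λ₂ = 2.4π²/3.3438² ≈ 2.119 (4× faster decay)
  n=3: λ₃ = 5.4π²/3.3438² ≈ 4.767 (9× faster decay)
As t → ∞, higher modes decay exponentially faster. The n=1 mode dominates: φ ~ c₁ sin(πx/3.3438) e^{-λ₁t}.
Decay rate: λ₁ = 0.6π²/3.3438² ≈ 0.53.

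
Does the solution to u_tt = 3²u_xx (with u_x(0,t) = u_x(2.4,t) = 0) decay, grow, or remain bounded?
u oscillates about a mean that drifts linearly in t (generically unbounded; no decay). There is no damping, so the nonconstant modes persist as standing waves (energy conserved, no decay). But with Neumann conditions at both ends the constant mode has eigenvalue 0: the spatial mean M(t) of u satisfies M'' = 0, so M(t) = M(0) + M'(0)·t. Unless the initial velocity has zero mean (∫u_t(x,0)dx = 0), the solution grows linearly in t (unbounded, though not exponentially); if it does have zero mean, the solution stays bounded and simply oscillates.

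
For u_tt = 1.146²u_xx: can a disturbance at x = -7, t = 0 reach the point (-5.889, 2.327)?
Yes. The domain of dependence is [-8.555742, -3.222258], and -7 ∈ [-8.555742, -3.222258].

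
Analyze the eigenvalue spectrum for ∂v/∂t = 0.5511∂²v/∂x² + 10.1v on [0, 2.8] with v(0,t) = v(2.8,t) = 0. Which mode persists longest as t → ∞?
Eigenvalues: λₙ = 0.5511n²π²/2.8² - 10.1.
First three modes:
  n=1: λ₁ = 0.5511π²/2.8² - 10.1 ≈ -9.406
  n=2: λ₂ = 2.2044π²/2.8² - 10.1 ≈ -7.325
  n=3: λ₃ = 4.9599π²/2.8² - 10.1 ≈ -3.856
Since 0.5511π²/2.8² ≈ 0.694 < 10.1, λ₁ < 0.
The n=1 mode grows fastest (−λₙ is largest for n=1) → dominates.
Asymptotic: v ~ c₁ sin(πx/2.8) e^{9.406t} (exponential growth at rate −λ₁ ≈ 9.406).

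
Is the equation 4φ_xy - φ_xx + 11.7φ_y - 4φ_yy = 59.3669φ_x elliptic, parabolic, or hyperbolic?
Rewriting in standard form: -φ_xx + 4φ_xy - 4φ_yy - 59.3669φ_x + 11.7φ_y = 0. Computing B² - 4AC with A = -1, B = 4, C = -4: discriminant = 0 (zero). Answer: parabolic.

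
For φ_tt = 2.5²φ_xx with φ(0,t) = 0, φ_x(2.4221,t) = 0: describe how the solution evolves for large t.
φ oscillates (no decay). Energy is conserved; the solution oscillates indefinitely as standing waves.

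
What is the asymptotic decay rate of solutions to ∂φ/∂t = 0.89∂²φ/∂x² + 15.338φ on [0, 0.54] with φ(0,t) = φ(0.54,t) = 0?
Eigenvalues: λₙ = 0.89n²π²/0.54² - 15.338.
First three modes:
  n=1: λ₁ = 0.89π²/0.54² - 15.338 ≈ 14.785
  n=2: λ₂ = 3.56π²/0.54² - 15.338 ≈ 105.155
  n=3: λ₃ = 8.01π²/0.54² - 15.338 ≈ 255.772
Since 0.89π²/0.54² ≈ 30.123 > 15.338, all λₙ > 0.
The n=1 mode decays slowest → dominates as t → ∞.
Asymptotic: φ ~ c₁ sin(πx/0.54) e^{-λ₁t} with decay rate λ₁ ≈ 14.785.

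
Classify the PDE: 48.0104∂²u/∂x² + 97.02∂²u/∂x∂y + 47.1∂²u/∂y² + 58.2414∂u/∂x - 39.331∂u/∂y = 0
A = 48.0104, B = 97.02, C = 47.1. Discriminant B² - 4AC = 367.72104. Since 367.72104 > 0, hyperbolic.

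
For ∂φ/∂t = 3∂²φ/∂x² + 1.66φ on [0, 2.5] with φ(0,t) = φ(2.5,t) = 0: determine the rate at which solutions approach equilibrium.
Eigenvalues: λₙ = 3n²π²/2.5² - 1.66.
First three modes:
  n=1: λ₁ = 3π²/2.5² - 1.66 ≈ 3.077
  n=2: λ₂ = 12π²/2.5² - 1.66 ≈ 17.29
  n=3: λ₃ = 27π²/2.5² - 1.66 ≈ 40.977
Since 3π²/2.5² ≈ 4.737 > 1.66, all λₙ > 0.
The n=1 mode decays slowest → dominates as t → ∞.
Asymptotic: φ ~ c₁ sin(πx/2.5) e^{-λ₁t} with decay rate λ₁ ≈ 3.077.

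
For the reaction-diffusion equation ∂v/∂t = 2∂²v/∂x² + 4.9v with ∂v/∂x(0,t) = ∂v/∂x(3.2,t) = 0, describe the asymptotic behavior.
v grows unboundedly. With Neumann BCs the constant mode has diffusion eigenvalue 0, so any r > 0 makes it grow like e^(4.9t); solution grows exponentially.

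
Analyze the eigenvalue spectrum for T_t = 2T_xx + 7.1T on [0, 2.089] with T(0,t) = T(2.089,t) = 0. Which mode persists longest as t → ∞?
Eigenvalues: λₙ = 2n²π²/2.089² - 7.1.
First three modes:
  n=1: λ₁ = 2π²/2.089² - 7.1 ≈ -2.577
  n=2: λ₂ = 8π²/2.089² - 7.1 ≈ 10.993
  n=3: λ₃ = 18π²/2.089² - 7.1 ≈ 33.609
Since 2π²/2.089² ≈ 4.523 < 7.1, λ₁ < 0.
The n=1 mode grows fastest (−λₙ is largest for n=1) → dominates.
Asymptotic: T ~ c₁ sin(πx/2.089) e^{2.577t} (exponential growth at rate −λ₁ ≈ 2.577).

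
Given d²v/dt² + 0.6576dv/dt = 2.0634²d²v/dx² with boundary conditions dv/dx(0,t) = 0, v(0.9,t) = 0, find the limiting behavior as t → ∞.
v → 0. Damping (γ=0.6576) dissipates energy; oscillations decay exponentially.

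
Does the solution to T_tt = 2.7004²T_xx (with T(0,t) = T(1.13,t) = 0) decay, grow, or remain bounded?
T oscillates (no decay). Energy is conserved; the solution oscillates indefinitely as standing waves.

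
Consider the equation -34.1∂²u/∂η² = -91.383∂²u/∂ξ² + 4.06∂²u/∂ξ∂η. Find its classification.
Rewriting in standard form: 91.383∂²u/∂ξ² - 4.06∂²u/∂ξ∂η - 34.1∂²u/∂η² = 0. Hyperbolic. (A = 91.383, B = -4.06, C = -34.1 gives B² - 4AC = 12481.1248.)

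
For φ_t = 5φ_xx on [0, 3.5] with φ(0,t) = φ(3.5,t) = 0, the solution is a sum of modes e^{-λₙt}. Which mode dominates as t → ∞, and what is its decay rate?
Eigenvalues: λₙ = 5n²π²/3.5².
First three modes:
  n=1: λ₁ = 5π²/3.5² ≈ 4.028
  n=2: λ₂ = 20π²/3.5² ≈ 16.114 (4× faster decay)
  n=3: λ₃ = 45π²/3.5² ≈ 36.256 (9× faster decay)
As t → ∞, higher modes decay exponentially faster. The n=1 mode dominates: φ ~ c₁ sin(πx/3.5) e^{-λ₁t}.
Decay rate: λ₁ = 5π²/3.5² ≈ 4.028.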